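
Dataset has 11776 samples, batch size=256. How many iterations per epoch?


Iterations per epoch = dataset_size / batch_size
= 11776 / 256
= 46

46


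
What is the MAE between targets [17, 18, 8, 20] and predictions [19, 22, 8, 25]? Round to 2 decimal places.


Absolute errors: [2, 4, 0, 5]
Sum of absolute errors = 11
MAE = 11 / 4 = 2.75

2.75


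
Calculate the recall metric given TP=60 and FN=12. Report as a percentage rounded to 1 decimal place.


Recall = TP / (TP + FN) * 100
= 60 / (60 + 12)
= 60 / 72
= 0.8333
= 83.3%

83.3


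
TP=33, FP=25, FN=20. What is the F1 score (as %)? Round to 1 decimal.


Precision = TP / (TP + FP) = 33 / 58 = 0.569
Recall = TP / (TP + FN) = 33 / 53 = 0.6226
F1 = 2 * P * R / (P + R)
= 2 * 0.569 * 0.6226 / (0.569 + 0.6226)
= 0.7085 / 1.1916
= 0.5946
As percentage: 59.5%

59.5


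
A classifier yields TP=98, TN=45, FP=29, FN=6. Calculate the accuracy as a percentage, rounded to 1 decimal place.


Accuracy = (TP + TN) / (TP + TN + FP + FN) * 100
= (98 + 45) / (98 + 45 + 29 + 6)
= 143 / 178
= 0.8034
= 80.3%

80.3


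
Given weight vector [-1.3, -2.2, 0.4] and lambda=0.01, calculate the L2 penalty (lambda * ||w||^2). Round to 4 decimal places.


Squaring each weight:
(-1.3)^2 = 1.69
(-2.2)^2 = 4.84
0.4^2 = 0.16
Sum of squares = 6.69
Penalty = 0.01 * 6.69 = 0.0669

0.0669


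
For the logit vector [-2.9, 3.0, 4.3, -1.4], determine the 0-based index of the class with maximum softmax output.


Softmax is a monotonic transformation, so it preserves the argmax.
We need to find the index of the maximum logit.
Index 0: -2.9
Index 1: 3.0
Index 2: 4.3
Index 3: -1.4
Maximum logit = 4.3 at index 2

2


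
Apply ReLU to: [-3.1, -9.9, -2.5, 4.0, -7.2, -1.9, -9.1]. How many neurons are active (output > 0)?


ReLU(x) = max(0, x) for each element:
ReLU(-3.1) = 0
ReLU(-9.9) = 0
ReLU(-2.5) = 0
ReLU(4.0) = 4.0
ReLU(-7.2) = 0
ReLU(-1.9) = 0
ReLU(-9.1) = 0
Active neurons (>0): 1

1


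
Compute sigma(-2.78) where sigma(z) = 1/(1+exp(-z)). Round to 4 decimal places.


sigmoid(z) = 1 / (1 + exp(-z))
exp(-(-2.78)) = exp(2.78) = 16.119
1 + 16.119 = 17.119
1 / 17.119 = 0.0584

0.0584


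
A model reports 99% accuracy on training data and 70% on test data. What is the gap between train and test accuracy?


Gap = train_accuracy - test_accuracy
= 99 - 70
= 29%
This large gap strongly indicates overfitting.

29


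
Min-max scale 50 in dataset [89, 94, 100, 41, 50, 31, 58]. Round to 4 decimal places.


Min = 31, Max = 100
Range = 100 - 31 = 69
Scaled = (x - min) / (max - min)
= (50 - 31) / 69
= 19 / 69
= 0.2754

0.2754


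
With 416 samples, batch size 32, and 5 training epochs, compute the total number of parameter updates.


Iterations per epoch = 416 / 32 = 13
Total updates = iterations_per_epoch * epochs
= 13 * 5
= 65

65


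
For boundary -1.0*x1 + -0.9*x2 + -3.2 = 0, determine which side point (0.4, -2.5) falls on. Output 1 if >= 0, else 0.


Compute -1.0 * 0.4 + -0.9 * -2.5 + -3.2
= -0.4 + 2.25 + -3.2
= -1.35
Since -1.35 < 0, the point is on the negative side.

0


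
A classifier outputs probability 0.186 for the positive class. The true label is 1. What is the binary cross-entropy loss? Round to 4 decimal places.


For y=1: Loss = -log(p)
= -log(0.186)
= -(-1.682)
= 1.6820

1.6820


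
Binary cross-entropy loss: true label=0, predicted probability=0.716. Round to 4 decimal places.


For y=0: Loss = -log(1-p)
= -log(1 - 0.716)
= -log(0.284)
= -(-1.2588)
= 1.2588

1.2588


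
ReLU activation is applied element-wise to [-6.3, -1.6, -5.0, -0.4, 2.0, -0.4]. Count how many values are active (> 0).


ReLU(x) = max(0, x) for each element:
ReLU(-6.3) = 0
ReLU(-1.6) = 0
ReLU(-5.0) = 0
ReLU(-0.4) = 0
ReLU(2.0) = 2.0
ReLU(-0.4) = 0
Active neurons (>0): 1

1


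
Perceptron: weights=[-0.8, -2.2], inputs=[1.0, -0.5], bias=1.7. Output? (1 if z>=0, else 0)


z = w . x + b
= -0.8*1.0 + -2.2*-0.5 + 1.7
= -0.8 + 1.1 + 1.7
= 0.3 + 1.7
= 2.0
Since z = 2.0 >= 0, output = 1

1


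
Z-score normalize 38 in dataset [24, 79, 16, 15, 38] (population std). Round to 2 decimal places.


Mean = (24 + 79 + 16 + 15 + 38) / 5 = 34.4
Variance = sum((x_i - mean)^2) / n = 565.04
Std = sqrt(565.04) = 23.7706
Z = (x - mean) / std
= (38 - 34.4) / 23.7706
= 3.6 / 23.7706
= 0.15

0.15


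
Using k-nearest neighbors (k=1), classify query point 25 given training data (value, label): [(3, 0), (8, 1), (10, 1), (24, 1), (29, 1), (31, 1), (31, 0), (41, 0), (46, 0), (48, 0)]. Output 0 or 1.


Distances from query 25:
Point 24 (class 1): distance = 1
K=1 nearest neighbors: classes = [1]
Votes for class 1: 1 / 1
Majority vote => class 1

1


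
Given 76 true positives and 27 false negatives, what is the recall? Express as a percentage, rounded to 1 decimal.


Recall = TP / (TP + FN) * 100
= 76 / (76 + 27)
= 76 / 103
= 0.7379
= 73.8%

73.8


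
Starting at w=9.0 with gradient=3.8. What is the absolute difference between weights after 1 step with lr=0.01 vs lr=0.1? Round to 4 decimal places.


With lr=0.01: w_new = 9.0 - 0.01 * 3.8 = 8.962
With lr=0.1: w_new = 9.0 - 0.1 * 3.8 = 8.62
Absolute difference = |8.962 - 8.62|
= 0.3420

0.3420


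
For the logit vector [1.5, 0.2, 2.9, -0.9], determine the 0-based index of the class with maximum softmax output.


Softmax is a monotonic transformation, so it preserves the argmax.
We need to find the index of the maximum logit.
Index 0: 1.5
Index 1: 0.2
Index 2: 2.9
Index 3: -0.9
Maximum logit = 2.9 at index 2

2


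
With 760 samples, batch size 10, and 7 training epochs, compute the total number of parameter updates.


Iterations per epoch = 760 / 10 = 76
Total updates = iterations_per_epoch * epochs
= 76 * 7
= 532

532


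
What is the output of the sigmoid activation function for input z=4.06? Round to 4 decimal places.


sigmoid(z) = 1 / (1 + exp(-z))
exp(-(4.06)) = exp(-4.06) = 0.0172
1 + 0.0172 = 1.0172
1 / 1.0172 = 0.9830

0.9830


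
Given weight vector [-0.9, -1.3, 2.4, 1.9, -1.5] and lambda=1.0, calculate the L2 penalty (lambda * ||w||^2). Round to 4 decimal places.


Squaring each weight:
(-0.9)^2 = 0.81
(-1.3)^2 = 1.69
2.4^2 = 5.76
1.9^2 = 3.61
(-1.5)^2 = 2.25
Sum of squares = 14.12
Penalty = 1.0 * 14.12 = 14.1200

14.1200


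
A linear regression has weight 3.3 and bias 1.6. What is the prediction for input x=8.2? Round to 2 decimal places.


y = 3.3 * 8.2 + (1.6)
= 27.06 + (1.6)
= 28.66

28.66


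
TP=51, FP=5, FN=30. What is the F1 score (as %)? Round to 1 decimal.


Precision = TP / (TP + FP) = 51 / 56 = 0.9107
Recall = TP / (TP + FN) = 51 / 81 = 0.6296
F1 = 2 * P * R / (P + R)
= 2 * 0.9107 * 0.6296 / (0.9107 + 0.6296)
= 1.1468 / 1.5403
= 0.7445
As percentage: 74.5%

74.5


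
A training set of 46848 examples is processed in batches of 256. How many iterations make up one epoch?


Iterations per epoch = dataset_size / batch_size
= 46848 / 256
= 183

183


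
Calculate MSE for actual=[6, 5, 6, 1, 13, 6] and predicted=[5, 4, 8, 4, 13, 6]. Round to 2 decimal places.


Differences: [1, 1, -2, -3, 0, 0]
Squared errors: [1, 1, 4, 9, 0, 0]
Sum of squared errors = 15
MSE = 15 / 6 = 2.50

2.50


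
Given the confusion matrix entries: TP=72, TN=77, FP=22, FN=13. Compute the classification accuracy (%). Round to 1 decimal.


Accuracy = (TP + TN) / (TP + TN + FP + FN) * 100
= (72 + 77) / (72 + 77 + 22 + 13)
= 149 / 184
= 0.8098
= 81.0%

81.0


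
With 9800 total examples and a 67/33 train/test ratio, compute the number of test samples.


Train samples = 9800 * 67% = 6566
Test samples = 9800 - 6566
= 3234

3234


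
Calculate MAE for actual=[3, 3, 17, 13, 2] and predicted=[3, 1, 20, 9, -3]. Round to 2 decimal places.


Absolute errors: [0, 2, 3, 4, 5]
Sum of absolute errors = 14
MAE = 14 / 5 = 2.80

2.80


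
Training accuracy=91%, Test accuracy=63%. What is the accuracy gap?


Gap = train_accuracy - test_accuracy
= 91 - 63
= 28%
This large gap strongly indicates overfitting.

28


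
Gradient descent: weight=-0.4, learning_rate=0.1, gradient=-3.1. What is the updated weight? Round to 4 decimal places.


w_new = w_old - lr * gradient
= -0.4 - 0.1 * -3.1
= -0.4 - (-0.31)
= -0.0900

-0.0900


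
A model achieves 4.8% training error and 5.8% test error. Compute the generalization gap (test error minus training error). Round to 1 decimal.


Generalization gap = test_error - train_error
= 5.8 - 4.8
= 1.0%
A small gap suggests good generalization.

1.0


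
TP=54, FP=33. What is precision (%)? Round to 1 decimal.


Precision = TP / (TP + FP) * 100
= 54 / (54 + 33)
= 54 / 87
= 0.6207
= 62.1%

62.1


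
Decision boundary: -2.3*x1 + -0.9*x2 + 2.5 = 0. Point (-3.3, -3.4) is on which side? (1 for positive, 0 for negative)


Compute -2.3 * -3.3 + -0.9 * -3.4 + 2.5
= 7.59 + 3.06 + 2.5
= 13.15
Since 13.15 >= 0, the point is on the positive side.

1


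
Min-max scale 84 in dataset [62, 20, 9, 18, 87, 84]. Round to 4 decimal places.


Min = 9, Max = 87
Range = 87 - 9 = 78
Scaled = (x - min) / (max - min)
= (84 - 9) / 78
= 75 / 78
= 0.9615

0.9615


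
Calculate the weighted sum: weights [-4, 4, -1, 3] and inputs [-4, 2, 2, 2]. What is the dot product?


Element-wise products:
-4 * -4 = 16
4 * 2 = 8
-1 * 2 = -2
3 * 2 = 6
Sum = 16 + 8 + -2 + 6
= 28

28


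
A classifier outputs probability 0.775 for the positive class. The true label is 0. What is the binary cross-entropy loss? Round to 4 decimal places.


For y=0: Loss = -log(1-p)
= -log(1 - 0.775)
= -log(0.225)
= -(-1.4917)
= 1.4917

1.4917


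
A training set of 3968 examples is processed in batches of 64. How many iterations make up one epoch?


Iterations per epoch = dataset_size / batch_size
= 3968 / 64
= 62

62


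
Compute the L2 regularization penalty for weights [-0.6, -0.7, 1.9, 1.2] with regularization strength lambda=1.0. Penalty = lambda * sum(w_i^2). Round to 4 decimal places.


Squaring each weight:
(-0.6)^2 = 0.36
(-0.7)^2 = 0.49
1.9^2 = 3.61
1.2^2 = 1.44
Sum of squares = 5.9
Penalty = 1.0 * 5.9 = 5.9000

5.9000


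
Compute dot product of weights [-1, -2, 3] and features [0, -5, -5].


Element-wise products:
-1 * 0 = 0
-2 * -5 = 10
3 * -5 = -15
Sum = 0 + 10 + -15
= -5

-5


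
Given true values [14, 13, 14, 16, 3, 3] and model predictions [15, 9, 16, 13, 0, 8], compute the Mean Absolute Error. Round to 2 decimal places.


Absolute errors: [1, 4, 2, 3, 3, 5]
Sum of absolute errors = 18
MAE = 18 / 6 = 3.00

3.00


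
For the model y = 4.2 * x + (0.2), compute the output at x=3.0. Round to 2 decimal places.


y = 4.2 * 3.0 + (0.2)
= 12.6 + (0.2)
= 12.80

12.80


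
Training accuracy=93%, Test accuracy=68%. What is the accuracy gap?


Gap = train_accuracy - test_accuracy
= 93 - 68
= 25%
This large gap strongly indicates overfitting.

25


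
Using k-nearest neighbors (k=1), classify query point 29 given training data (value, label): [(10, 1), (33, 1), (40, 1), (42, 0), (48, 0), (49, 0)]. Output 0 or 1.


Distances from query 29:
Point 33 (class 1): distance = 4
K=1 nearest neighbors: classes = [1]
Votes for class 1: 1 / 1
Majority vote => class 1

1


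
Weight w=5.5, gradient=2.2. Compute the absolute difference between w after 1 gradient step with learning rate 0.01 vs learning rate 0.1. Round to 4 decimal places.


With lr=0.01: w_new = 5.5 - 0.01 * 2.2 = 5.478
With lr=0.1: w_new = 5.5 - 0.1 * 2.2 = 5.28
Absolute difference = |5.478 - 5.28|
= 0.1980

0.1980


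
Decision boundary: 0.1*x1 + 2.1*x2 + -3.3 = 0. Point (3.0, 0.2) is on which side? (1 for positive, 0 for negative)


Compute 0.1 * 3.0 + 2.1 * 0.2 + -3.3
= 0.3 + 0.42 + -3.3
= -2.58
Since -2.58 < 0, the point is on the negative side.

0


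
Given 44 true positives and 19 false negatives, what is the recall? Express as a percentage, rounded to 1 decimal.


Recall = TP / (TP + FN) * 100
= 44 / (44 + 19)
= 44 / 63
= 0.6984
= 69.8%

69.8


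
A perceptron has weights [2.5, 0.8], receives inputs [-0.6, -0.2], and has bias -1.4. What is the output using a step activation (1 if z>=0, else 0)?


z = w . x + b
= 2.5*-0.6 + 0.8*-0.2 + -1.4
= -1.5 + -0.16 + -1.4
= -1.66 + -1.4
= -3.06
Since z = -3.06 < 0, output = 0

0


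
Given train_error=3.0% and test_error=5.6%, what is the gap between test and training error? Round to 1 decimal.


Generalization gap = test_error - train_error
= 5.6 - 3.0
= 2.6%
A moderate gap.

2.6


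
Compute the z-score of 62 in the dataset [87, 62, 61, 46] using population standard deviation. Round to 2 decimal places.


Mean = (87 + 62 + 61 + 46) / 4 = 64.0
Variance = sum((x_i - mean)^2) / n = 216.5
Std = sqrt(216.5) = 14.7139
Z = (x - mean) / std
= (62 - 64.0) / 14.7139
= -2.0 / 14.7139
= -0.14

-0.14


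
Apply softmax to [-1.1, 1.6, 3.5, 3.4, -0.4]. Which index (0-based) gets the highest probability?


Softmax is a monotonic transformation, so it preserves the argmax.
We need to find the index of the maximum logit.
Index 0: -1.1
Index 1: 1.6
Index 2: 3.5
Index 3: 3.4
Index 4: -0.4
Maximum logit = 3.5 at index 2

2


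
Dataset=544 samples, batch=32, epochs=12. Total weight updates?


Iterations per epoch = 544 / 32 = 17
Total updates = iterations_per_epoch * epochs
= 17 * 12
= 204

204


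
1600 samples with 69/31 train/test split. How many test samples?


Train samples = 1600 * 69% = 1104
Test samples = 1600 - 1104
= 496

496


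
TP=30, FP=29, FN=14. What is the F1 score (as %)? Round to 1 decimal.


Precision = TP / (TP + FP) = 30 / 59 = 0.5085
Recall = TP / (TP + FN) = 30 / 44 = 0.6818
F1 = 2 * P * R / (P + R)
= 2 * 0.5085 * 0.6818 / (0.5085 + 0.6818)
= 0.6934 / 1.1903
= 0.5825
As percentage: 58.3%

58.3


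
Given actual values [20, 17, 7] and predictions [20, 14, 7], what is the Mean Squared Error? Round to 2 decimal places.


Differences: [0, 3, 0]
Squared errors: [0, 9, 0]
Sum of squared errors = 9
MSE = 9 / 3 = 3.00

3.00


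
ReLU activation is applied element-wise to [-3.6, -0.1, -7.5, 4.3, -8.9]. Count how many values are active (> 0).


ReLU(x) = max(0, x) for each element:
ReLU(-3.6) = 0
ReLU(-0.1) = 0
ReLU(-7.5) = 0
ReLU(4.3) = 4.3
ReLU(-8.9) = 0
Active neurons (>0): 1

1


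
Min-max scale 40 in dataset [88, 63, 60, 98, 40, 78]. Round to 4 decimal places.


Min = 40, Max = 98
Range = 98 - 40 = 58
Scaled = (x - min) / (max - min)
= (40 - 40) / 58
= 0 / 58
= 0.0000

0.0000


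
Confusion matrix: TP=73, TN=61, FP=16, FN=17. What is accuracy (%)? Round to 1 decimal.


Accuracy = (TP + TN) / (TP + TN + FP + FN) * 100
= (73 + 61) / (73 + 61 + 16 + 17)
= 134 / 167
= 0.8024
= 80.2%

80.2


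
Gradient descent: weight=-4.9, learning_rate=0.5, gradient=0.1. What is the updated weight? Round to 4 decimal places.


w_new = w_old - lr * gradient
= -4.9 - 0.5 * 0.1
= -4.9 - (0.05)
= -4.9500

-4.9500


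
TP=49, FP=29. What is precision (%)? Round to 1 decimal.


Precision = TP / (TP + FP) * 100
= 49 / (49 + 29)
= 49 / 78
= 0.6282
= 62.8%

62.8


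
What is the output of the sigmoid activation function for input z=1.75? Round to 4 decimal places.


sigmoid(z) = 1 / (1 + exp(-z))
exp(-(1.75)) = exp(-1.75) = 0.1738
1 + 0.1738 = 1.1738
1 / 1.1738 = 0.8520

0.8520


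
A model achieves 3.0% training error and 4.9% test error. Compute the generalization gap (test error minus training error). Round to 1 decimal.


Generalization gap = test_error - train_error
= 4.9 - 3.0
= 1.9%
A small gap suggests good generalization.

1.9


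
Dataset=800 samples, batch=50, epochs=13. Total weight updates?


Iterations per epoch = 800 / 50 = 16
Total updates = iterations_per_epoch * epochs
= 16 * 13
= 208

208


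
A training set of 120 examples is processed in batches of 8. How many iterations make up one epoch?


Iterations per epoch = dataset_size / batch_size
= 120 / 8
= 15

15


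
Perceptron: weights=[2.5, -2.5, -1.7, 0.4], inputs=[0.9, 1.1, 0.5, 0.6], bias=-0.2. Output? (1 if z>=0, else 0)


z = w . x + b
= 2.5*0.9 + -2.5*1.1 + -1.7*0.5 + 0.4*0.6 + -0.2
= 2.25 + -2.75 + -0.85 + 0.24 + -0.2
= -1.11 + -0.2
= -1.31
Since z = -1.31 < 0, output = 0

0


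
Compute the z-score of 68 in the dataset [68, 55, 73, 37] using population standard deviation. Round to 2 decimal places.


Mean = (68 + 55 + 73 + 37) / 4 = 58.25
Variance = sum((x_i - mean)^2) / n = 193.6875
Std = sqrt(193.6875) = 13.9172
Z = (x - mean) / std
= (68 - 58.25) / 13.9172
= 9.75 / 13.9172
= 0.70

0.70


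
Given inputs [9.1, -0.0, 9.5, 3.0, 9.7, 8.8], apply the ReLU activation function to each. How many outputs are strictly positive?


ReLU(x) = max(0, x) for each element:
ReLU(9.1) = 9.1
ReLU(-0.0) = 0
ReLU(9.5) = 9.5
ReLU(3.0) = 3.0
ReLU(9.7) = 9.7
ReLU(8.8) = 8.8
Active neurons (>0): 5

5


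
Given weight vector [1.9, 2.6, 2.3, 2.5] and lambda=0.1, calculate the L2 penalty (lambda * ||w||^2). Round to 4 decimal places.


Squaring each weight:
1.9^2 = 3.61
2.6^2 = 6.76
2.3^2 = 5.29
2.5^2 = 6.25
Sum of squares = 21.91
Penalty = 0.1 * 21.91 = 2.1910

2.1910


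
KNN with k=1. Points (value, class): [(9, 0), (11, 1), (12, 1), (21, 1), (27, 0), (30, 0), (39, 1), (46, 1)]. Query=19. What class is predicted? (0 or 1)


Distances from query 19:
Point 21 (class 1): distance = 2
K=1 nearest neighbors: classes = [1]
Votes for class 1: 1 / 1
Majority vote => class 1

1


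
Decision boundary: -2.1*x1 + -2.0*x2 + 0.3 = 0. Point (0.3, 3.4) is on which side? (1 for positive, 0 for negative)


Compute -2.1 * 0.3 + -2.0 * 3.4 + 0.3
= -0.63 + -6.8 + 0.3
= -7.13
Since -7.13 < 0, the point is on the negative side.

0


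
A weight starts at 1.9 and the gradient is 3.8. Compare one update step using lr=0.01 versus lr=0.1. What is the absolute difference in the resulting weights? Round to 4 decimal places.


With lr=0.01: w_new = 1.9 - 0.01 * 3.8 = 1.862
With lr=0.1: w_new = 1.9 - 0.1 * 3.8 = 1.52
Absolute difference = |1.862 - 1.52|
= 0.3420

0.3420


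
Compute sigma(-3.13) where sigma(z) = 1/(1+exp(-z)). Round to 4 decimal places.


sigmoid(z) = 1 / (1 + exp(-z))
exp(-(-3.13)) = exp(3.13) = 22.874
1 + 22.874 = 23.874
1 / 23.874 = 0.0419

0.0419


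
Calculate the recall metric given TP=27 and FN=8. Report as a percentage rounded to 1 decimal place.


Recall = TP / (TP + FN) * 100
= 27 / (27 + 8)
= 27 / 35
= 0.7714
= 77.1%

77.1


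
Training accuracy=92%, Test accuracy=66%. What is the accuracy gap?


Gap = train_accuracy - test_accuracy
= 92 - 66
= 26%
This large gap strongly indicates overfitting.

26


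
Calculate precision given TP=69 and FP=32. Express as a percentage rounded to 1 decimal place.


Precision = TP / (TP + FP) * 100
= 69 / (69 + 32)
= 69 / 101
= 0.6832
= 68.3%

68.3


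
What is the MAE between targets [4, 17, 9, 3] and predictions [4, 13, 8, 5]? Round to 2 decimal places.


Absolute errors: [0, 4, 1, 2]
Sum of absolute errors = 7
MAE = 7 / 4 = 1.75

1.75


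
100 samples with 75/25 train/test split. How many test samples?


Train samples = 100 * 75% = 75
Test samples = 100 - 75
= 25

25


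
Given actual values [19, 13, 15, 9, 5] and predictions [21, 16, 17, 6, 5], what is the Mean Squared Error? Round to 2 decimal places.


Differences: [-2, -3, -2, 3, 0]
Squared errors: [4, 9, 4, 9, 0]
Sum of squared errors = 26
MSE = 26 / 5 = 5.20

5.20


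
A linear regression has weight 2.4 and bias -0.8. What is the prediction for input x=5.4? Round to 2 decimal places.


y = 2.4 * 5.4 + (-0.8)
= 12.96 + (-0.8)
= 12.16

12.16


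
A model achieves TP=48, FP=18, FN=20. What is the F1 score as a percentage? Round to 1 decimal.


Precision = TP / (TP + FP) = 48 / 66 = 0.7273
Recall = TP / (TP + FN) = 48 / 68 = 0.7059
F1 = 2 * P * R / (P + R)
= 2 * 0.7273 * 0.7059 / (0.7273 + 0.7059)
= 1.0267 / 1.4332
= 0.7164
As percentage: 71.6%

71.6


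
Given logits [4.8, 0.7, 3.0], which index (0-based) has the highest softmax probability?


Softmax is a monotonic transformation, so it preserves the argmax.
We need to find the index of the maximum logit.
Index 0: 4.8
Index 1: 0.7
Index 2: 3.0
Maximum logit = 4.8 at index 0

0


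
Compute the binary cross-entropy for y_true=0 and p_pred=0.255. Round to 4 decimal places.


For y=0: Loss = -log(1-p)
= -log(1 - 0.255)
= -log(0.745)
= -(-0.2944)
= 0.2944

0.2944


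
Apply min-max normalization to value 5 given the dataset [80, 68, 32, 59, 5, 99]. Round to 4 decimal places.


Min = 5, Max = 99
Range = 99 - 5 = 94
Scaled = (x - min) / (max - min)
= (5 - 5) / 94
= 0 / 94
= 0.0000

0.0000


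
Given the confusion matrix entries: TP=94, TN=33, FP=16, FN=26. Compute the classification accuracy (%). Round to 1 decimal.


Accuracy = (TP + TN) / (TP + TN + FP + FN) * 100
= (94 + 33) / (94 + 33 + 16 + 26)
= 127 / 169
= 0.7515
= 75.1%

75.1


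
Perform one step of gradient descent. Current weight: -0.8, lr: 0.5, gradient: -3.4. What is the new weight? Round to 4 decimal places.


w_new = w_old - lr * gradient
= -0.8 - 0.5 * -3.4
= -0.8 - (-1.7)
= 0.9000

0.9000


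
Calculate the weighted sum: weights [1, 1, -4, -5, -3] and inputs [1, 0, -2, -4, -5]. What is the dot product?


Element-wise products:
1 * 1 = 1
1 * 0 = 0
-4 * -2 = 8
-5 * -4 = 20
-3 * -5 = 15
Sum = 1 + 0 + 8 + 20 + 15
= 44

44


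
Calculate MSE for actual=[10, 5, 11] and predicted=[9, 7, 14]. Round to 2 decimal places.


Differences: [1, -2, -3]
Squared errors: [1, 4, 9]
Sum of squared errors = 14
MSE = 14 / 3 = 4.67

4.67


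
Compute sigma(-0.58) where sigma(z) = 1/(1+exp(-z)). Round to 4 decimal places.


sigmoid(z) = 1 / (1 + exp(-z))
exp(-(-0.58)) = exp(0.58) = 1.786
1 + 1.786 = 2.786
1 / 2.786 = 0.3589

0.3589


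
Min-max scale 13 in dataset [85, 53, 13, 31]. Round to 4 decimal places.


Min = 13, Max = 85
Range = 85 - 13 = 72
Scaled = (x - min) / (max - min)
= (13 - 13) / 72
= 0 / 72
= 0.0000

0.0000


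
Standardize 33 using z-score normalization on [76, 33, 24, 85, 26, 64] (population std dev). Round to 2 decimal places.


Mean = (76 + 33 + 24 + 85 + 26 + 64) / 6 = 51.3333
Variance = sum((x_i - mean)^2) / n = 604.5556
Std = sqrt(604.5556) = 24.5877
Z = (x - mean) / std
= (33 - 51.3333) / 24.5877
= -18.3333 / 24.5877
= -0.75

-0.75


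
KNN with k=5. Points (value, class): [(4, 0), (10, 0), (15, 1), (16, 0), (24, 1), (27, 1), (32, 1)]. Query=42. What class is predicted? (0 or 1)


Distances from query 42:
Point 32 (class 1): distance = 10
Point 27 (class 1): distance = 15
Point 24 (class 1): distance = 18
Point 16 (class 0): distance = 26
Point 15 (class 1): distance = 27
K=5 nearest neighbors: classes = [1, 1, 1, 0, 1]
Votes for class 1: 4 / 5
Majority vote => class 1

1


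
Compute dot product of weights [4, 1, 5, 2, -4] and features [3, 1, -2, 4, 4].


Element-wise products:
4 * 3 = 12
1 * 1 = 1
5 * -2 = -10
2 * 4 = 8
-4 * 4 = -16
Sum = 12 + 1 + -10 + 8 + -16
= -5

-5


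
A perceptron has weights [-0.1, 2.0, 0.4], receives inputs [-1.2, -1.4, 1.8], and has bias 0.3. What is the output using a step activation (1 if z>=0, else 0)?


z = w . x + b
= -0.1*-1.2 + 2.0*-1.4 + 0.4*1.8 + 0.3
= 0.12 + -2.8 + 0.72 + 0.3
= -1.96 + 0.3
= -1.66
Since z = -1.66 < 0, output = 0

0


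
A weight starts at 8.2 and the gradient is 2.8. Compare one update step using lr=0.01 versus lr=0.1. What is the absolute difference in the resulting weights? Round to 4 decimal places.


With lr=0.01: w_new = 8.2 - 0.01 * 2.8 = 8.172
With lr=0.1: w_new = 8.2 - 0.1 * 2.8 = 7.92
Absolute difference = |8.172 - 7.92|
= 0.2520

0.2520


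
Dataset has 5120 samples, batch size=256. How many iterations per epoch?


Iterations per epoch = dataset_size / batch_size
= 5120 / 256
= 20

20


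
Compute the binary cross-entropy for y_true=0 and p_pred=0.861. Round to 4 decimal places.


For y=0: Loss = -log(1-p)
= -log(1 - 0.861)
= -log(0.139)
= -(-1.9733)
= 1.9733

1.9733


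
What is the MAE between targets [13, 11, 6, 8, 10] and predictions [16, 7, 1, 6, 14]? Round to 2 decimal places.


Absolute errors: [3, 4, 5, 2, 4]
Sum of absolute errors = 18
MAE = 18 / 5 = 3.60

3.60


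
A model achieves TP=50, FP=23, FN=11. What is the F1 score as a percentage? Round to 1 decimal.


Precision = TP / (TP + FP) = 50 / 73 = 0.6849
Recall = TP / (TP + FN) = 50 / 61 = 0.8197
F1 = 2 * P * R / (P + R)
= 2 * 0.6849 * 0.8197 / (0.6849 + 0.8197)
= 1.1228 / 1.5046
= 0.7463
As percentage: 74.6%

74.6


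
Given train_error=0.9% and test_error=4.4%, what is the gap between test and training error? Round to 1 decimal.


Generalization gap = test_error - train_error
= 4.4 - 0.9
= 3.5%
A moderate gap.

3.5


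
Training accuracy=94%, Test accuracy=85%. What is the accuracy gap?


Gap = train_accuracy - test_accuracy
= 94 - 85
= 9%
This moderate gap may indicate mild overfitting.

9


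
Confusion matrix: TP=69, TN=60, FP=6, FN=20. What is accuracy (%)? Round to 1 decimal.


Accuracy = (TP + TN) / (TP + TN + FP + FN) * 100
= (69 + 60) / (69 + 60 + 6 + 20)
= 129 / 155
= 0.8323
= 83.2%

83.2


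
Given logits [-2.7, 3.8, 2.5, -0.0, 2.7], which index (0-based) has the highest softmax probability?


Softmax is a monotonic transformation, so it preserves the argmax.
We need to find the index of the maximum logit.
Index 0: -2.7
Index 1: 3.8
Index 2: 2.5
Index 3: -0.0
Index 4: 2.7
Maximum logit = 3.8 at index 1

1


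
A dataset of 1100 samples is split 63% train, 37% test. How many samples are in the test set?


Train samples = 1100 * 63% = 693
Test samples = 1100 - 693
= 407

407


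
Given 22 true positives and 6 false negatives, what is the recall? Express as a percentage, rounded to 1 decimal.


Recall = TP / (TP + FN) * 100
= 22 / (22 + 6)
= 22 / 28
= 0.7857
= 78.6%

78.6


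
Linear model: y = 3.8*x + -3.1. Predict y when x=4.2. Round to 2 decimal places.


y = 3.8 * 4.2 + (-3.1)
= 15.96 + (-3.1)
= 12.86

12.86


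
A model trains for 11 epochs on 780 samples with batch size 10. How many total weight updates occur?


Iterations per epoch = 780 / 10 = 78
Total updates = iterations_per_epoch * epochs
= 78 * 11
= 858

858


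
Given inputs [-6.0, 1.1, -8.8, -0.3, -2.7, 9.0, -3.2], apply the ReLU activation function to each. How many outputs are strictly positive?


ReLU(x) = max(0, x) for each element:
ReLU(-6.0) = 0
ReLU(1.1) = 1.1
ReLU(-8.8) = 0
ReLU(-0.3) = 0
ReLU(-2.7) = 0
ReLU(9.0) = 9.0
ReLU(-3.2) = 0
Active neurons (>0): 2

2


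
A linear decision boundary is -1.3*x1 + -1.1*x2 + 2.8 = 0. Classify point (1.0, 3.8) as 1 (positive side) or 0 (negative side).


Compute -1.3 * 1.0 + -1.1 * 3.8 + 2.8
= -1.3 + -4.18 + 2.8
= -2.68
Since -2.68 < 0, the point is on the negative side.

0


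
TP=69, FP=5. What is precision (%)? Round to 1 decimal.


Precision = TP / (TP + FP) * 100
= 69 / (69 + 5)
= 69 / 74
= 0.9324
= 93.2%

93.2


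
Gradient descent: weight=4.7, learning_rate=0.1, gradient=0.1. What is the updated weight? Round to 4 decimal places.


w_new = w_old - lr * gradient
= 4.7 - 0.1 * 0.1
= 4.7 - (0.01)
= 4.6900

4.6900


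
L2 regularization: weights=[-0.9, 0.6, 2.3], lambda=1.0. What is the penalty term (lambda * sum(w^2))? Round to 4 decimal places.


Squaring each weight:
(-0.9)^2 = 0.81
0.6^2 = 0.36
2.3^2 = 5.29
Sum of squares = 6.46
Penalty = 1.0 * 6.46 = 6.4600

6.4600


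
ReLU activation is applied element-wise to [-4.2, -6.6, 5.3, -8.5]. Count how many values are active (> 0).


ReLU(x) = max(0, x) for each element:
ReLU(-4.2) = 0
ReLU(-6.6) = 0
ReLU(5.3) = 5.3
ReLU(-8.5) = 0
Active neurons (>0): 1

1


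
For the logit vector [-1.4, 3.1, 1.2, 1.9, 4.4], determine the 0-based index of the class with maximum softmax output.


Softmax is a monotonic transformation, so it preserves the argmax.
We need to find the index of the maximum logit.
Index 0: -1.4
Index 1: 3.1
Index 2: 1.2
Index 3: 1.9
Index 4: 4.4
Maximum logit = 4.4 at index 4

4


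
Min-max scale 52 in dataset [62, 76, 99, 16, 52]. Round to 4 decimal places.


Min = 16, Max = 99
Range = 99 - 16 = 83
Scaled = (x - min) / (max - min)
= (52 - 16) / 83
= 36 / 83
= 0.4337

0.4337


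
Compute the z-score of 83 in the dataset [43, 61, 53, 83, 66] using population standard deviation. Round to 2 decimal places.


Mean = (43 + 61 + 53 + 83 + 66) / 5 = 61.2
Variance = sum((x_i - mean)^2) / n = 179.36
Std = sqrt(179.36) = 13.3925
Z = (x - mean) / std
= (83 - 61.2) / 13.3925
= 21.8 / 13.3925
= 1.63

1.63


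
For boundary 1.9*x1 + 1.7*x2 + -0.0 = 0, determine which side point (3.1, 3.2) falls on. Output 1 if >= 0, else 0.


Compute 1.9 * 3.1 + 1.7 * 3.2 + -0.0
= 5.89 + 5.44 + -0.0
= 11.33
Since 11.33 >= 0, the point is on the positive side.

1


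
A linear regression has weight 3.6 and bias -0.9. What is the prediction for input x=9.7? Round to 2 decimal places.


y = 3.6 * 9.7 + (-0.9)
= 34.92 + (-0.9)
= 34.02

34.02


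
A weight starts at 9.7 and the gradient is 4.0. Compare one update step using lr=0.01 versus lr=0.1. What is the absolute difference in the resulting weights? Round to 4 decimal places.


With lr=0.01: w_new = 9.7 - 0.01 * 4.0 = 9.66
With lr=0.1: w_new = 9.7 - 0.1 * 4.0 = 9.3
Absolute difference = |9.66 - 9.3|
= 0.3600

0.3600


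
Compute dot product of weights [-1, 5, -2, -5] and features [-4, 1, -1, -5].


Element-wise products:
-1 * -4 = 4
5 * 1 = 5
-2 * -1 = 2
-5 * -5 = 25
Sum = 4 + 5 + 2 + 25
= 36

36


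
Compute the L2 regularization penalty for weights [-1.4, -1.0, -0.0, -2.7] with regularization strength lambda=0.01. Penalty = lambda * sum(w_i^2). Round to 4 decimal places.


Squaring each weight:
(-1.4)^2 = 1.96
(-1.0)^2 = 1.0
(-0.0)^2 = 0.0
(-2.7)^2 = 7.29
Sum of squares = 10.25
Penalty = 0.01 * 10.25 = 0.1025

0.1025


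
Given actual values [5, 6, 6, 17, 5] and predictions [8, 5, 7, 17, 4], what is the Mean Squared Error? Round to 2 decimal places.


Differences: [-3, 1, -1, 0, 1]
Squared errors: [9, 1, 1, 0, 1]
Sum of squared errors = 12
MSE = 12 / 5 = 2.40

2.40


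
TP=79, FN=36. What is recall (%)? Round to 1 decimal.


Recall = TP / (TP + FN) * 100
= 79 / (79 + 36)
= 79 / 115
= 0.687
= 68.7%

68.7


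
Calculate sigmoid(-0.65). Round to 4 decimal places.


sigmoid(z) = 1 / (1 + exp(-z))
exp(-(-0.65)) = exp(0.65) = 1.9155
1 + 1.9155 = 2.9155
1 / 2.9155 = 0.3430

0.3430


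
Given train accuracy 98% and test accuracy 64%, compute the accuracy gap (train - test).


Gap = train_accuracy - test_accuracy
= 98 - 64
= 34%
This large gap strongly indicates overfitting.

34


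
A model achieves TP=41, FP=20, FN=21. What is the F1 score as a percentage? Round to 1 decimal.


Precision = TP / (TP + FP) = 41 / 61 = 0.6721
Recall = TP / (TP + FN) = 41 / 62 = 0.6613
F1 = 2 * P * R / (P + R)
= 2 * 0.6721 * 0.6613 / (0.6721 + 0.6613)
= 0.8889 / 1.3334
= 0.6667
As percentage: 66.7%

66.7


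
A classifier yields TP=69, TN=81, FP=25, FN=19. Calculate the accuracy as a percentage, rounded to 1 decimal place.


Accuracy = (TP + TN) / (TP + TN + FP + FN) * 100
= (69 + 81) / (69 + 81 + 25 + 19)
= 150 / 194
= 0.7732
= 77.3%

77.3


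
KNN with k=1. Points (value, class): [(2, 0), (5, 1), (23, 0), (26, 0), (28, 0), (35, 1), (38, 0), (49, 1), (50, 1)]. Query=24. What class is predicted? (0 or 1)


Distances from query 24:
Point 23 (class 0): distance = 1
K=1 nearest neighbors: classes = [0]
Votes for class 1: 0 / 1
Majority vote => class 0

0


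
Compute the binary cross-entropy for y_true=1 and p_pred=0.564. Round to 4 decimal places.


For y=1: Loss = -log(p)
= -log(0.564)
= -(-0.5727)
= 0.5727

0.5727


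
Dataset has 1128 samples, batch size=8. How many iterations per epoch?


Iterations per epoch = dataset_size / batch_size
= 1128 / 8
= 141

141


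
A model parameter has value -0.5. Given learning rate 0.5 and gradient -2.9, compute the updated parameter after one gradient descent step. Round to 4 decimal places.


w_new = w_old - lr * gradient
= -0.5 - 0.5 * -2.9
= -0.5 - (-1.45)
= 0.9500

0.9500


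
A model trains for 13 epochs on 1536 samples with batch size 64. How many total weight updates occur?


Iterations per epoch = 1536 / 64 = 24
Total updates = iterations_per_epoch * epochs
= 24 * 13
= 312

312


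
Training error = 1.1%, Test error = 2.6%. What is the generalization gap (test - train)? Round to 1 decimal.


Generalization gap = test_error - train_error
= 2.6 - 1.1
= 1.5%
A small gap suggests good generalization.

1.5


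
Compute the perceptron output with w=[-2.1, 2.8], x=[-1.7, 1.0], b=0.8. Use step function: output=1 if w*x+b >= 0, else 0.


z = w . x + b
= -2.1*-1.7 + 2.8*1.0 + 0.8
= 3.57 + 2.8 + 0.8
= 6.37 + 0.8
= 7.17
Since z = 7.17 >= 0, output = 1

1


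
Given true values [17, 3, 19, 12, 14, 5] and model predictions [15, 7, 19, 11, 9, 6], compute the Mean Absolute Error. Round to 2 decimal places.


Absolute errors: [2, 4, 0, 1, 5, 1]
Sum of absolute errors = 13
MAE = 13 / 6 = 2.17

2.17


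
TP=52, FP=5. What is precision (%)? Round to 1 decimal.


Precision = TP / (TP + FP) * 100
= 52 / (52 + 5)
= 52 / 57
= 0.9123
= 91.2%

91.2


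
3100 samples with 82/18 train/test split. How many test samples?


Train samples = 3100 * 82% = 2542
Test samples = 3100 - 2542
= 558

558


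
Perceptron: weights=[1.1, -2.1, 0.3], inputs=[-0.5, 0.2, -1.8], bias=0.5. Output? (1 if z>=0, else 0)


z = w . x + b
= 1.1*-0.5 + -2.1*0.2 + 0.3*-1.8 + 0.5
= -0.55 + -0.42 + -0.54 + 0.5
= -1.51 + 0.5
= -1.01
Since z = -1.01 < 0, output = 0

0


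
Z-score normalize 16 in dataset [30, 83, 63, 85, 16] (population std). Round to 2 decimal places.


Mean = (30 + 83 + 63 + 85 + 16) / 5 = 55.4
Variance = sum((x_i - mean)^2) / n = 778.64
Std = sqrt(778.64) = 27.9041
Z = (x - mean) / std
= (16 - 55.4) / 27.9041
= -39.4 / 27.9041
= -1.41

-1.41


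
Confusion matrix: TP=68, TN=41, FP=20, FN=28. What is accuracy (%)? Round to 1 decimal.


Accuracy = (TP + TN) / (TP + TN + FP + FN) * 100
= (68 + 41) / (68 + 41 + 20 + 28)
= 109 / 157
= 0.6943
= 69.4%

69.4


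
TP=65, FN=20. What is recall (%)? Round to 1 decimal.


Recall = TP / (TP + FN) * 100
= 65 / (65 + 20)
= 65 / 85
= 0.7647
= 76.5%

76.5


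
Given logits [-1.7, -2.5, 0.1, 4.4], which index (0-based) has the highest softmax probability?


Softmax is a monotonic transformation, so it preserves the argmax.
We need to find the index of the maximum logit.
Index 0: -1.7
Index 1: -2.5
Index 2: 0.1
Index 3: 4.4
Maximum logit = 4.4 at index 3

3


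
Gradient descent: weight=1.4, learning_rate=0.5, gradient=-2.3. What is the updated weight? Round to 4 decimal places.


w_new = w_old - lr * gradient
= 1.4 - 0.5 * -2.3
= 1.4 - (-1.15)
= 2.5500

2.5500


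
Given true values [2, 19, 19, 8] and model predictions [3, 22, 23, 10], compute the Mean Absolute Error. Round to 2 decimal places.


Absolute errors: [1, 3, 4, 2]
Sum of absolute errors = 10
MAE = 10 / 4 = 2.50

2.50


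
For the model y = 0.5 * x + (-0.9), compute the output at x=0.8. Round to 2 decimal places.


y = 0.5 * 0.8 + (-0.9)
= 0.4 + (-0.9)
= -0.50

-0.50


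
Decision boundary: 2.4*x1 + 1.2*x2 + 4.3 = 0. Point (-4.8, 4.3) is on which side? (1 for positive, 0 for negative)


Compute 2.4 * -4.8 + 1.2 * 4.3 + 4.3
= -11.52 + 5.16 + 4.3
= -2.06
Since -2.06 < 0, the point is on the negative side.

0


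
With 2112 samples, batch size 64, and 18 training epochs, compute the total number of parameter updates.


Iterations per epoch = 2112 / 64 = 33
Total updates = iterations_per_epoch * epochs
= 33 * 18
= 594

594


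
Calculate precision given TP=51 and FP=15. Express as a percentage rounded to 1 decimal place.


Precision = TP / (TP + FP) * 100
= 51 / (51 + 15)
= 51 / 66
= 0.7727
= 77.3%

77.3


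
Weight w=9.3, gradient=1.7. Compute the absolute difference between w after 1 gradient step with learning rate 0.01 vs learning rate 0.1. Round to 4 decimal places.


With lr=0.01: w_new = 9.3 - 0.01 * 1.7 = 9.283
With lr=0.1: w_new = 9.3 - 0.1 * 1.7 = 9.13
Absolute difference = |9.283 - 9.13|
= 0.1530

0.1530


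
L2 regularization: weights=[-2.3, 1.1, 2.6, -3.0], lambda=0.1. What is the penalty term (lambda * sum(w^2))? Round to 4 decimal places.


Squaring each weight:
(-2.3)^2 = 5.29
1.1^2 = 1.21
2.6^2 = 6.76
(-3.0)^2 = 9.0
Sum of squares = 22.26
Penalty = 0.1 * 22.26 = 2.2260

2.2260


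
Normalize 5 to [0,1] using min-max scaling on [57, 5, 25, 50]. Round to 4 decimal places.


Min = 5, Max = 57
Range = 57 - 5 = 52
Scaled = (x - min) / (max - min)
= (5 - 5) / 52
= 0 / 52
= 0.0000

0.0000


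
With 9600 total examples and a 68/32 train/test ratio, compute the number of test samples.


Train samples = 9600 * 68% = 6528
Test samples = 9600 - 6528
= 3072

3072


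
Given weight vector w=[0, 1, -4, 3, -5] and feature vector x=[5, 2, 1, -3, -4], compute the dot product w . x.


Element-wise products:
0 * 5 = 0
1 * 2 = 2
-4 * 1 = -4
3 * -3 = -9
-5 * -4 = 20
Sum = 0 + 2 + -4 + -9 + 20
= 9

9


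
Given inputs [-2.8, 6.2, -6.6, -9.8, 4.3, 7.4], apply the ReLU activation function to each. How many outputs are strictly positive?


ReLU(x) = max(0, x) for each element:
ReLU(-2.8) = 0
ReLU(6.2) = 6.2
ReLU(-6.6) = 0
ReLU(-9.8) = 0
ReLU(4.3) = 4.3
ReLU(7.4) = 7.4
Active neurons (>0): 3

3


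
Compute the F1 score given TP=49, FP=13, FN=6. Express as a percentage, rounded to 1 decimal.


Precision = TP / (TP + FP) = 49 / 62 = 0.7903
Recall = TP / (TP + FN) = 49 / 55 = 0.8909
F1 = 2 * P * R / (P + R)
= 2 * 0.7903 * 0.8909 / (0.7903 + 0.8909)
= 1.4082 / 1.6812
= 0.8376
As percentage: 83.8%

83.8


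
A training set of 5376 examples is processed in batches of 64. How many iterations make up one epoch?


Iterations per epoch = dataset_size / batch_size
= 5376 / 64
= 84

84


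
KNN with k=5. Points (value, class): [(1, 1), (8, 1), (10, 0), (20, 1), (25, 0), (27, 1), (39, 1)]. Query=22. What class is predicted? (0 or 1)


Distances from query 22:
Point 20 (class 1): distance = 2
Point 25 (class 0): distance = 3
Point 27 (class 1): distance = 5
Point 10 (class 0): distance = 12
Point 8 (class 1): distance = 14
K=5 nearest neighbors: classes = [1, 0, 1, 0, 1]
Votes for class 1: 3 / 5
Majority vote => class 1

1


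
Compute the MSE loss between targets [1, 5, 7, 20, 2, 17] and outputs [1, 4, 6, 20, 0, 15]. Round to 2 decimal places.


Differences: [0, 1, 1, 0, 2, 2]
Squared errors: [0, 1, 1, 0, 4, 4]
Sum of squared errors = 10
MSE = 10 / 6 = 1.67

1.67


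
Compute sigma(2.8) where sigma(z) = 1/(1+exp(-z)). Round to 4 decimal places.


sigmoid(z) = 1 / (1 + exp(-z))
exp(-(2.8)) = exp(-2.8) = 0.0608
1 + 0.0608 = 1.0608
1 / 1.0608 = 0.9427

0.9427


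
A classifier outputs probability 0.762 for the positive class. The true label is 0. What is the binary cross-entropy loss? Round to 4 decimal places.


For y=0: Loss = -log(1-p)
= -log(1 - 0.762)
= -log(0.238)
= -(-1.4355)
= 1.4355

1.4355


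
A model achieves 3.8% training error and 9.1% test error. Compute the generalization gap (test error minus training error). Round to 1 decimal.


Generalization gap = test_error - train_error
= 9.1 - 3.8
= 5.3%
A moderate gap.

5.3


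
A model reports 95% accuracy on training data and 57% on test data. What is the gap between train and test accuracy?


Gap = train_accuracy - test_accuracy
= 95 - 57
= 38%
This large gap strongly indicates overfitting.

38


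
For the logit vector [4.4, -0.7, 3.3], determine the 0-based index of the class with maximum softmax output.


Softmax is a monotonic transformation, so it preserves the argmax.
We need to find the index of the maximum logit.
Index 0: 4.4
Index 1: -0.7
Index 2: 3.3
Maximum logit = 4.4 at index 0

0
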